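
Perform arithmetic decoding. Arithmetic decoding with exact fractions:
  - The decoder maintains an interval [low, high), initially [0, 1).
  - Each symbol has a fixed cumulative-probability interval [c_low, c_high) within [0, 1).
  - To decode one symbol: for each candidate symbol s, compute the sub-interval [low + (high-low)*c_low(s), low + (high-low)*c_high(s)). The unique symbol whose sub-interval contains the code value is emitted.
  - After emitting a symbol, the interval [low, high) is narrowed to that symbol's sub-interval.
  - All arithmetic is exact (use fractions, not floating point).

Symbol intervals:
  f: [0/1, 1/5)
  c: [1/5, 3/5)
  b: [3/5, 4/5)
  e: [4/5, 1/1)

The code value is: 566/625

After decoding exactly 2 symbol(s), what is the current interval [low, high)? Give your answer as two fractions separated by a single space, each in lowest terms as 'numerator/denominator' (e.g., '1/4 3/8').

Answer: 21/25 23/25

Derivation:
Step 1: interval [0/1, 1/1), width = 1/1 - 0/1 = 1/1
  'f': [0/1 + 1/1*0/1, 0/1 + 1/1*1/5) = [0/1, 1/5)
  'c': [0/1 + 1/1*1/5, 0/1 + 1/1*3/5) = [1/5, 3/5)
  'b': [0/1 + 1/1*3/5, 0/1 + 1/1*4/5) = [3/5, 4/5)
  'e': [0/1 + 1/1*4/5, 0/1 + 1/1*1/1) = [4/5, 1/1) <- contains code 566/625
  emit 'e', narrow to [4/5, 1/1)
Step 2: interval [4/5, 1/1), width = 1/1 - 4/5 = 1/5
  'f': [4/5 + 1/5*0/1, 4/5 + 1/5*1/5) = [4/5, 21/25)
  'c': [4/5 + 1/5*1/5, 4/5 + 1/5*3/5) = [21/25, 23/25) <- contains code 566/625
  'b': [4/5 + 1/5*3/5, 4/5 + 1/5*4/5) = [23/25, 24/25)
  'e': [4/5 + 1/5*4/5, 4/5 + 1/5*1/1) = [24/25, 1/1)
  emit 'c', narrow to [21/25, 23/25)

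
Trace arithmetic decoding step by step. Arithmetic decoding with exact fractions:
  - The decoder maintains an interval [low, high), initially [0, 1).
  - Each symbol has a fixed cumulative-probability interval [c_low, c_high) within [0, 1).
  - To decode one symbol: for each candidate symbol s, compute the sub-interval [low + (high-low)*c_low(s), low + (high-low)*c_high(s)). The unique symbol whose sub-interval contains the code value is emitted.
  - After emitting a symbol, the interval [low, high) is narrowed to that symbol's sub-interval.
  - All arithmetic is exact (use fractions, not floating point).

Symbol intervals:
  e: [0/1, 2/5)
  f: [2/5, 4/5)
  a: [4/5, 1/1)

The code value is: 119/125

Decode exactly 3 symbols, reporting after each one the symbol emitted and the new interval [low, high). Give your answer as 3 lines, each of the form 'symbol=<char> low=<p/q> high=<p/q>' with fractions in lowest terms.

Step 1: interval [0/1, 1/1), width = 1/1 - 0/1 = 1/1
  'e': [0/1 + 1/1*0/1, 0/1 + 1/1*2/5) = [0/1, 2/5)
  'f': [0/1 + 1/1*2/5, 0/1 + 1/1*4/5) = [2/5, 4/5)
  'a': [0/1 + 1/1*4/5, 0/1 + 1/1*1/1) = [4/5, 1/1) <- contains code 119/125
  emit 'a', narrow to [4/5, 1/1)
Step 2: interval [4/5, 1/1), width = 1/1 - 4/5 = 1/5
  'e': [4/5 + 1/5*0/1, 4/5 + 1/5*2/5) = [4/5, 22/25)
  'f': [4/5 + 1/5*2/5, 4/5 + 1/5*4/5) = [22/25, 24/25) <- contains code 119/125
  'a': [4/5 + 1/5*4/5, 4/5 + 1/5*1/1) = [24/25, 1/1)
  emit 'f', narrow to [22/25, 24/25)
Step 3: interval [22/25, 24/25), width = 24/25 - 22/25 = 2/25
  'e': [22/25 + 2/25*0/1, 22/25 + 2/25*2/5) = [22/25, 114/125)
  'f': [22/25 + 2/25*2/5, 22/25 + 2/25*4/5) = [114/125, 118/125)
  'a': [22/25 + 2/25*4/5, 22/25 + 2/25*1/1) = [118/125, 24/25) <- contains code 119/125
  emit 'a', narrow to [118/125, 24/25)

Answer: symbol=a low=4/5 high=1/1
symbol=f low=22/25 high=24/25
symbol=a low=118/125 high=24/25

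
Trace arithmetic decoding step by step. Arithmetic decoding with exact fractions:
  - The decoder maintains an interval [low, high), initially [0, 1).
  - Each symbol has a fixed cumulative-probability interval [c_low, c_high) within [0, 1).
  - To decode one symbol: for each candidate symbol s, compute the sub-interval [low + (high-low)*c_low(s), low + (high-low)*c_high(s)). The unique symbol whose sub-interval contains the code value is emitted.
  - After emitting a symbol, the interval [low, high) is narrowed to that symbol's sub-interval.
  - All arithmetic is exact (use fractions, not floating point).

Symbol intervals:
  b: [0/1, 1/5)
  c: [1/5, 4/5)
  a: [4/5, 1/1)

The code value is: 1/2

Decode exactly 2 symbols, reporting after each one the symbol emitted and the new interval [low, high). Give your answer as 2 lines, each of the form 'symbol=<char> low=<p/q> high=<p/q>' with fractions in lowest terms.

Answer: symbol=c low=1/5 high=4/5
symbol=c low=8/25 high=17/25

Derivation:
Step 1: interval [0/1, 1/1), width = 1/1 - 0/1 = 1/1
  'b': [0/1 + 1/1*0/1, 0/1 + 1/1*1/5) = [0/1, 1/5)
  'c': [0/1 + 1/1*1/5, 0/1 + 1/1*4/5) = [1/5, 4/5) <- contains code 1/2
  'a': [0/1 + 1/1*4/5, 0/1 + 1/1*1/1) = [4/5, 1/1)
  emit 'c', narrow to [1/5, 4/5)
Step 2: interval [1/5, 4/5), width = 4/5 - 1/5 = 3/5
  'b': [1/5 + 3/5*0/1, 1/5 + 3/5*1/5) = [1/5, 8/25)
  'c': [1/5 + 3/5*1/5, 1/5 + 3/5*4/5) = [8/25, 17/25) <- contains code 1/2
  'a': [1/5 + 3/5*4/5, 1/5 + 3/5*1/1) = [17/25, 4/5)
  emit 'c', narrow to [8/25, 17/25)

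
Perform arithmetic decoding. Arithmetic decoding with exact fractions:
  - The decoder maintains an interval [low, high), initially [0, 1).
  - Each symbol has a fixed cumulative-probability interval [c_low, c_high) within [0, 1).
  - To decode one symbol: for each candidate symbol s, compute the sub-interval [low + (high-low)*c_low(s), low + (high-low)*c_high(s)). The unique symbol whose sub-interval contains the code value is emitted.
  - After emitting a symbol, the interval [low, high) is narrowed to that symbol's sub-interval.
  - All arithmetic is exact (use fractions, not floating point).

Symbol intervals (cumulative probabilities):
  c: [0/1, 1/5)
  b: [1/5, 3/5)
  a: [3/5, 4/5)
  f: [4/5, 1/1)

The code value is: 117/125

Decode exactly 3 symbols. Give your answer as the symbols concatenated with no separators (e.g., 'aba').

Answer: fab

Derivation:
Step 1: interval [0/1, 1/1), width = 1/1 - 0/1 = 1/1
  'c': [0/1 + 1/1*0/1, 0/1 + 1/1*1/5) = [0/1, 1/5)
  'b': [0/1 + 1/1*1/5, 0/1 + 1/1*3/5) = [1/5, 3/5)
  'a': [0/1 + 1/1*3/5, 0/1 + 1/1*4/5) = [3/5, 4/5)
  'f': [0/1 + 1/1*4/5, 0/1 + 1/1*1/1) = [4/5, 1/1) <- contains code 117/125
  emit 'f', narrow to [4/5, 1/1)
Step 2: interval [4/5, 1/1), width = 1/1 - 4/5 = 1/5
  'c': [4/5 + 1/5*0/1, 4/5 + 1/5*1/5) = [4/5, 21/25)
  'b': [4/5 + 1/5*1/5, 4/5 + 1/5*3/5) = [21/25, 23/25)
  'a': [4/5 + 1/5*3/5, 4/5 + 1/5*4/5) = [23/25, 24/25) <- contains code 117/125
  'f': [4/5 + 1/5*4/5, 4/5 + 1/5*1/1) = [24/25, 1/1)
  emit 'a', narrow to [23/25, 24/25)
Step 3: interval [23/25, 24/25), width = 24/25 - 23/25 = 1/25
  'c': [23/25 + 1/25*0/1, 23/25 + 1/25*1/5) = [23/25, 116/125)
  'b': [23/25 + 1/25*1/5, 23/25 + 1/25*3/5) = [116/125, 118/125) <- contains code 117/125
  'a': [23/25 + 1/25*3/5, 23/25 + 1/25*4/5) = [118/125, 119/125)
  'f': [23/25 + 1/25*4/5, 23/25 + 1/25*1/1) = [119/125, 24/25)
  emit 'b', narrow to [116/125, 118/125)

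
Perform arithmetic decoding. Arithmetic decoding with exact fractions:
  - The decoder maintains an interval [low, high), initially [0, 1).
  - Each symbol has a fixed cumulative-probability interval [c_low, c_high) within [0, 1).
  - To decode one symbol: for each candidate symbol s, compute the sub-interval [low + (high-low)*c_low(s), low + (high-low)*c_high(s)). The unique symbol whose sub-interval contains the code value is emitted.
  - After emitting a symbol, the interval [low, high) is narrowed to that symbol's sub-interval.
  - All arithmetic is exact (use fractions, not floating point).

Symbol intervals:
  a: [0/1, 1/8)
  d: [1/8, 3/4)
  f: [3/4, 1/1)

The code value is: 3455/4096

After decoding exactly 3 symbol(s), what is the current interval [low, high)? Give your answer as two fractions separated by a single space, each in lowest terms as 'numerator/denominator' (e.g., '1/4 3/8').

Step 1: interval [0/1, 1/1), width = 1/1 - 0/1 = 1/1
  'a': [0/1 + 1/1*0/1, 0/1 + 1/1*1/8) = [0/1, 1/8)
  'd': [0/1 + 1/1*1/8, 0/1 + 1/1*3/4) = [1/8, 3/4)
  'f': [0/1 + 1/1*3/4, 0/1 + 1/1*1/1) = [3/4, 1/1) <- contains code 3455/4096
  emit 'f', narrow to [3/4, 1/1)
Step 2: interval [3/4, 1/1), width = 1/1 - 3/4 = 1/4
  'a': [3/4 + 1/4*0/1, 3/4 + 1/4*1/8) = [3/4, 25/32)
  'd': [3/4 + 1/4*1/8, 3/4 + 1/4*3/4) = [25/32, 15/16) <- contains code 3455/4096
  'f': [3/4 + 1/4*3/4, 3/4 + 1/4*1/1) = [15/16, 1/1)
  emit 'd', narrow to [25/32, 15/16)
Step 3: interval [25/32, 15/16), width = 15/16 - 25/32 = 5/32
  'a': [25/32 + 5/32*0/1, 25/32 + 5/32*1/8) = [25/32, 205/256)
  'd': [25/32 + 5/32*1/8, 25/32 + 5/32*3/4) = [205/256, 115/128) <- contains code 3455/4096
  'f': [25/32 + 5/32*3/4, 25/32 + 5/32*1/1) = [115/128, 15/16)
  emit 'd', narrow to [205/256, 115/128)

Answer: 205/256 115/128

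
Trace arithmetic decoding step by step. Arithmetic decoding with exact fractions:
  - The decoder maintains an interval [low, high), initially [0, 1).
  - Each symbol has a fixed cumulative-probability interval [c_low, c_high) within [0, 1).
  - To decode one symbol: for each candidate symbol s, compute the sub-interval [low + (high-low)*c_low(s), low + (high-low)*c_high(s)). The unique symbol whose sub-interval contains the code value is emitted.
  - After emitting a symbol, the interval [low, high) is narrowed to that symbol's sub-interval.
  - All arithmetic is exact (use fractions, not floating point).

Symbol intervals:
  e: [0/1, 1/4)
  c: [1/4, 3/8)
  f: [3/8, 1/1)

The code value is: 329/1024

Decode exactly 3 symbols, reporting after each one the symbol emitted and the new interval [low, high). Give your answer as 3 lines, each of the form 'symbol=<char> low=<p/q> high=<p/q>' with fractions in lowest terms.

Step 1: interval [0/1, 1/1), width = 1/1 - 0/1 = 1/1
  'e': [0/1 + 1/1*0/1, 0/1 + 1/1*1/4) = [0/1, 1/4)
  'c': [0/1 + 1/1*1/4, 0/1 + 1/1*3/8) = [1/4, 3/8) <- contains code 329/1024
  'f': [0/1 + 1/1*3/8, 0/1 + 1/1*1/1) = [3/8, 1/1)
  emit 'c', narrow to [1/4, 3/8)
Step 2: interval [1/4, 3/8), width = 3/8 - 1/4 = 1/8
  'e': [1/4 + 1/8*0/1, 1/4 + 1/8*1/4) = [1/4, 9/32)
  'c': [1/4 + 1/8*1/4, 1/4 + 1/8*3/8) = [9/32, 19/64)
  'f': [1/4 + 1/8*3/8, 1/4 + 1/8*1/1) = [19/64, 3/8) <- contains code 329/1024
  emit 'f', narrow to [19/64, 3/8)
Step 3: interval [19/64, 3/8), width = 3/8 - 19/64 = 5/64
  'e': [19/64 + 5/64*0/1, 19/64 + 5/64*1/4) = [19/64, 81/256)
  'c': [19/64 + 5/64*1/4, 19/64 + 5/64*3/8) = [81/256, 167/512) <- contains code 329/1024
  'f': [19/64 + 5/64*3/8, 19/64 + 5/64*1/1) = [167/512, 3/8)
  emit 'c', narrow to [81/256, 167/512)

Answer: symbol=c low=1/4 high=3/8
symbol=f low=19/64 high=3/8
symbol=c low=81/256 high=167/512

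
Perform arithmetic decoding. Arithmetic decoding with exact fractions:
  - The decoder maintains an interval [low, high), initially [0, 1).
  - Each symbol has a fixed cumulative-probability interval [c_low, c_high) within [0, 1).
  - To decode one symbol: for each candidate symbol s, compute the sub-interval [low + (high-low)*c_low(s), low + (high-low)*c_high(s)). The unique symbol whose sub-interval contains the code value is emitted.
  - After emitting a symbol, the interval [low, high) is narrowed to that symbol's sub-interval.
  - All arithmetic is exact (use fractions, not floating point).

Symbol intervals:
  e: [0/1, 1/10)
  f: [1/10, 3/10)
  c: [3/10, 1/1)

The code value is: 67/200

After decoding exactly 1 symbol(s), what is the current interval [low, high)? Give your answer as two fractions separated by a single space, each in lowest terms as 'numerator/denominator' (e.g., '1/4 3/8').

Step 1: interval [0/1, 1/1), width = 1/1 - 0/1 = 1/1
  'e': [0/1 + 1/1*0/1, 0/1 + 1/1*1/10) = [0/1, 1/10)
  'f': [0/1 + 1/1*1/10, 0/1 + 1/1*3/10) = [1/10, 3/10)
  'c': [0/1 + 1/1*3/10, 0/1 + 1/1*1/1) = [3/10, 1/1) <- contains code 67/200
  emit 'c', narrow to [3/10, 1/1)

Answer: 3/10 1/1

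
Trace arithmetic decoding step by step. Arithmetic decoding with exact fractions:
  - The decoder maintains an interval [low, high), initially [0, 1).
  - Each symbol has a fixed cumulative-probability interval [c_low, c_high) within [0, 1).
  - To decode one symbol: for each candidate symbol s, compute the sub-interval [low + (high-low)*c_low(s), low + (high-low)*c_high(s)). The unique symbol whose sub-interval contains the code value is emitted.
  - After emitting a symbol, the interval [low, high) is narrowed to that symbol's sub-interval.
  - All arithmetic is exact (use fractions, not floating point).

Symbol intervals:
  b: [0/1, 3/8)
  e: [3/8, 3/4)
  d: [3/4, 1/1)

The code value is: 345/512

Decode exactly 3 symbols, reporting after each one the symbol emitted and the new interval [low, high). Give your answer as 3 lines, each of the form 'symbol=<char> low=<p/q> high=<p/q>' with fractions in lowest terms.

Answer: symbol=e low=3/8 high=3/4
symbol=d low=21/32 high=3/4
symbol=b low=21/32 high=177/256

Derivation:
Step 1: interval [0/1, 1/1), width = 1/1 - 0/1 = 1/1
  'b': [0/1 + 1/1*0/1, 0/1 + 1/1*3/8) = [0/1, 3/8)
  'e': [0/1 + 1/1*3/8, 0/1 + 1/1*3/4) = [3/8, 3/4) <- contains code 345/512
  'd': [0/1 + 1/1*3/4, 0/1 + 1/1*1/1) = [3/4, 1/1)
  emit 'e', narrow to [3/8, 3/4)
Step 2: interval [3/8, 3/4), width = 3/4 - 3/8 = 3/8
  'b': [3/8 + 3/8*0/1, 3/8 + 3/8*3/8) = [3/8, 33/64)
  'e': [3/8 + 3/8*3/8, 3/8 + 3/8*3/4) = [33/64, 21/32)
  'd': [3/8 + 3/8*3/4, 3/8 + 3/8*1/1) = [21/32, 3/4) <- contains code 345/512
  emit 'd', narrow to [21/32, 3/4)
Step 3: interval [21/32, 3/4), width = 3/4 - 21/32 = 3/32
  'b': [21/32 + 3/32*0/1, 21/32 + 3/32*3/8) = [21/32, 177/256) <- contains code 345/512
  'e': [21/32 + 3/32*3/8, 21/32 + 3/32*3/4) = [177/256, 93/128)
  'd': [21/32 + 3/32*3/4, 21/32 + 3/32*1/1) = [93/128, 3/4)
  emit 'b', narrow to [21/32, 177/256)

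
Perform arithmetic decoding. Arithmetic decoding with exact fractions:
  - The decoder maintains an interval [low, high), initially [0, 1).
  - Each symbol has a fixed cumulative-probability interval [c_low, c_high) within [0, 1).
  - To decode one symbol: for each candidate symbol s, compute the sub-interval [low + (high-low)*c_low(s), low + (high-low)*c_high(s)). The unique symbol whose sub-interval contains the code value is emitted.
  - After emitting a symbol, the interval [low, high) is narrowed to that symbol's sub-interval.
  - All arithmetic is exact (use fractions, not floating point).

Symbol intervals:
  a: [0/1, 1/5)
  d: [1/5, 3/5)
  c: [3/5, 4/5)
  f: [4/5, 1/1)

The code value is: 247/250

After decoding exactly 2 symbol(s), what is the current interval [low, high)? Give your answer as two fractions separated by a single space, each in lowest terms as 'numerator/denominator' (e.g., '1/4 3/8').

Answer: 24/25 1/1

Derivation:
Step 1: interval [0/1, 1/1), width = 1/1 - 0/1 = 1/1
  'a': [0/1 + 1/1*0/1, 0/1 + 1/1*1/5) = [0/1, 1/5)
  'd': [0/1 + 1/1*1/5, 0/1 + 1/1*3/5) = [1/5, 3/5)
  'c': [0/1 + 1/1*3/5, 0/1 + 1/1*4/5) = [3/5, 4/5)
  'f': [0/1 + 1/1*4/5, 0/1 + 1/1*1/1) = [4/5, 1/1) <- contains code 247/250
  emit 'f', narrow to [4/5, 1/1)
Step 2: interval [4/5, 1/1), width = 1/1 - 4/5 = 1/5
  'a': [4/5 + 1/5*0/1, 4/5 + 1/5*1/5) = [4/5, 21/25)
  'd': [4/5 + 1/5*1/5, 4/5 + 1/5*3/5) = [21/25, 23/25)
  'c': [4/5 + 1/5*3/5, 4/5 + 1/5*4/5) = [23/25, 24/25)
  'f': [4/5 + 1/5*4/5, 4/5 + 1/5*1/1) = [24/25, 1/1) <- contains code 247/250
  emit 'f', narrow to [24/25, 1/1)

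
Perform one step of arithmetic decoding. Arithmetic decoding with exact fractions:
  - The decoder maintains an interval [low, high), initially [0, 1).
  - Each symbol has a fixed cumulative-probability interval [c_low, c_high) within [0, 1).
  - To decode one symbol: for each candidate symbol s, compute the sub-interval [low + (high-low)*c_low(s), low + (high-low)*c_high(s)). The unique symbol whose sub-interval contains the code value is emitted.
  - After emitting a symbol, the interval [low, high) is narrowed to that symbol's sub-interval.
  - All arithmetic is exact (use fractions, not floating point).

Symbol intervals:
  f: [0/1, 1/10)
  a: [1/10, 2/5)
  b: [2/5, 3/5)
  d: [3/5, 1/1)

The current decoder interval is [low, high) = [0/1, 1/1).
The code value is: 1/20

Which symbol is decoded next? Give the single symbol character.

Interval width = high − low = 1/1 − 0/1 = 1/1
Scaled code = (code − low) / width = (1/20 − 0/1) / 1/1 = 1/20
  f: [0/1, 1/10) ← scaled code falls here ✓
  a: [1/10, 2/5) 
  b: [2/5, 3/5) 
  d: [3/5, 1/1) 

Answer: f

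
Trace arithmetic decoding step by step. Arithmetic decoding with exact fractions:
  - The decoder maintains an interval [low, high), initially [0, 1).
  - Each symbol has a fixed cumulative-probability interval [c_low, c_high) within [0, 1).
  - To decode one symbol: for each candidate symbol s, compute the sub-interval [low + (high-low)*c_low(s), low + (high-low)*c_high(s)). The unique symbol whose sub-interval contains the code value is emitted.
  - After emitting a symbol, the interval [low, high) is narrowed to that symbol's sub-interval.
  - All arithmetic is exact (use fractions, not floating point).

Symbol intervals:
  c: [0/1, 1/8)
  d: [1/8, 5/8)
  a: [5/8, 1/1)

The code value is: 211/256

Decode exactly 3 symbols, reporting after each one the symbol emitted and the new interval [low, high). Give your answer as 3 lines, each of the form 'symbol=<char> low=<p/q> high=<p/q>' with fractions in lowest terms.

Answer: symbol=a low=5/8 high=1/1
symbol=d low=43/64 high=55/64
symbol=a low=101/128 high=55/64

Derivation:
Step 1: interval [0/1, 1/1), width = 1/1 - 0/1 = 1/1
  'c': [0/1 + 1/1*0/1, 0/1 + 1/1*1/8) = [0/1, 1/8)
  'd': [0/1 + 1/1*1/8, 0/1 + 1/1*5/8) = [1/8, 5/8)
  'a': [0/1 + 1/1*5/8, 0/1 + 1/1*1/1) = [5/8, 1/1) <- contains code 211/256
  emit 'a', narrow to [5/8, 1/1)
Step 2: interval [5/8, 1/1), width = 1/1 - 5/8 = 3/8
  'c': [5/8 + 3/8*0/1, 5/8 + 3/8*1/8) = [5/8, 43/64)
  'd': [5/8 + 3/8*1/8, 5/8 + 3/8*5/8) = [43/64, 55/64) <- contains code 211/256
  'a': [5/8 + 3/8*5/8, 5/8 + 3/8*1/1) = [55/64, 1/1)
  emit 'd', narrow to [43/64, 55/64)
Step 3: interval [43/64, 55/64), width = 55/64 - 43/64 = 3/16
  'c': [43/64 + 3/16*0/1, 43/64 + 3/16*1/8) = [43/64, 89/128)
  'd': [43/64 + 3/16*1/8, 43/64 + 3/16*5/8) = [89/128, 101/128)
  'a': [43/64 + 3/16*5/8, 43/64 + 3/16*1/1) = [101/128, 55/64) <- contains code 211/256
  emit 'a', narrow to [101/128, 55/64)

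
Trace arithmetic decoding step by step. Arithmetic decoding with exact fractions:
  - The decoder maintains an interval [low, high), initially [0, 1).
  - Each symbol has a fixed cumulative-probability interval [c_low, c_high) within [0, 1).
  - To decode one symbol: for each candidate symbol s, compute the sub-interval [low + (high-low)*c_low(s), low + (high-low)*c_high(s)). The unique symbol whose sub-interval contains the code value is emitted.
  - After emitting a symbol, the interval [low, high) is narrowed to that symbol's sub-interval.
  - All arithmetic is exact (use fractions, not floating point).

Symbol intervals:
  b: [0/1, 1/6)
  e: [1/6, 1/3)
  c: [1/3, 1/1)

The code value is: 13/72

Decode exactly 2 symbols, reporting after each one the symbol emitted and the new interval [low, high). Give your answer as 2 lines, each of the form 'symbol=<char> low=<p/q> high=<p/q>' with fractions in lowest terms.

Step 1: interval [0/1, 1/1), width = 1/1 - 0/1 = 1/1
  'b': [0/1 + 1/1*0/1, 0/1 + 1/1*1/6) = [0/1, 1/6)
  'e': [0/1 + 1/1*1/6, 0/1 + 1/1*1/3) = [1/6, 1/3) <- contains code 13/72
  'c': [0/1 + 1/1*1/3, 0/1 + 1/1*1/1) = [1/3, 1/1)
  emit 'e', narrow to [1/6, 1/3)
Step 2: interval [1/6, 1/3), width = 1/3 - 1/6 = 1/6
  'b': [1/6 + 1/6*0/1, 1/6 + 1/6*1/6) = [1/6, 7/36) <- contains code 13/72
  'e': [1/6 + 1/6*1/6, 1/6 + 1/6*1/3) = [7/36, 2/9)
  'c': [1/6 + 1/6*1/3, 1/6 + 1/6*1/1) = [2/9, 1/3)
  emit 'b', narrow to [1/6, 7/36)

Answer: symbol=e low=1/6 high=1/3
symbol=b low=1/6 high=7/36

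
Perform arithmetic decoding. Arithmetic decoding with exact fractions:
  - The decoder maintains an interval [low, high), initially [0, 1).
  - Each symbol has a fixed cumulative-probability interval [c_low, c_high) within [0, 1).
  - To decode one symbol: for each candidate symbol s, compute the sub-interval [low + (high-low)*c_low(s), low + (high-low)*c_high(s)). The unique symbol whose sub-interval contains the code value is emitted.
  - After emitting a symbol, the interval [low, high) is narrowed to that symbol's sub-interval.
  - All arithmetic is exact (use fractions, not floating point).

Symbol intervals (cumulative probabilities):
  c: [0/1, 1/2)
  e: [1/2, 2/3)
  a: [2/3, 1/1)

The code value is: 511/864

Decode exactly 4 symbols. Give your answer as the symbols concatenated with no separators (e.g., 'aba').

Answer: eece

Derivation:
Step 1: interval [0/1, 1/1), width = 1/1 - 0/1 = 1/1
  'c': [0/1 + 1/1*0/1, 0/1 + 1/1*1/2) = [0/1, 1/2)
  'e': [0/1 + 1/1*1/2, 0/1 + 1/1*2/3) = [1/2, 2/3) <- contains code 511/864
  'a': [0/1 + 1/1*2/3, 0/1 + 1/1*1/1) = [2/3, 1/1)
  emit 'e', narrow to [1/2, 2/3)
Step 2: interval [1/2, 2/3), width = 2/3 - 1/2 = 1/6
  'c': [1/2 + 1/6*0/1, 1/2 + 1/6*1/2) = [1/2, 7/12)
  'e': [1/2 + 1/6*1/2, 1/2 + 1/6*2/3) = [7/12, 11/18) <- contains code 511/864
  'a': [1/2 + 1/6*2/3, 1/2 + 1/6*1/1) = [11/18, 2/3)
  emit 'e', narrow to [7/12, 11/18)
Step 3: interval [7/12, 11/18), width = 11/18 - 7/12 = 1/36
  'c': [7/12 + 1/36*0/1, 7/12 + 1/36*1/2) = [7/12, 43/72) <- contains code 511/864
  'e': [7/12 + 1/36*1/2, 7/12 + 1/36*2/3) = [43/72, 65/108)
  'a': [7/12 + 1/36*2/3, 7/12 + 1/36*1/1) = [65/108, 11/18)
  emit 'c', narrow to [7/12, 43/72)
Step 4: interval [7/12, 43/72), width = 43/72 - 7/12 = 1/72
  'c': [7/12 + 1/72*0/1, 7/12 + 1/72*1/2) = [7/12, 85/144)
  'e': [7/12 + 1/72*1/2, 7/12 + 1/72*2/3) = [85/144, 16/27) <- contains code 511/864
  'a': [7/12 + 1/72*2/3, 7/12 + 1/72*1/1) = [16/27, 43/72)
  emit 'e', narrow to [85/144, 16/27)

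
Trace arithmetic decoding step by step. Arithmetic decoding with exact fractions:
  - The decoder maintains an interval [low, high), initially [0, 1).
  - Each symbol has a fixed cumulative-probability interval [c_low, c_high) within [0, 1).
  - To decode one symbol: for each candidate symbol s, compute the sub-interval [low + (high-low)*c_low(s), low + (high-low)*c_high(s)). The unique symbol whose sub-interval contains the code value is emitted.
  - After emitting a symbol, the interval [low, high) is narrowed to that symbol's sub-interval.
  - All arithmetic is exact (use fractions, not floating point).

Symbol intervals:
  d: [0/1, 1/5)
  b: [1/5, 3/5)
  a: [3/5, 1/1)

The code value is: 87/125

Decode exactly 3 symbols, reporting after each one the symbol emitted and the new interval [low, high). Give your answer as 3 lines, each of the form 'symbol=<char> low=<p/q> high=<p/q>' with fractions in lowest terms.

Step 1: interval [0/1, 1/1), width = 1/1 - 0/1 = 1/1
  'd': [0/1 + 1/1*0/1, 0/1 + 1/1*1/5) = [0/1, 1/5)
  'b': [0/1 + 1/1*1/5, 0/1 + 1/1*3/5) = [1/5, 3/5)
  'a': [0/1 + 1/1*3/5, 0/1 + 1/1*1/1) = [3/5, 1/1) <- contains code 87/125
  emit 'a', narrow to [3/5, 1/1)
Step 2: interval [3/5, 1/1), width = 1/1 - 3/5 = 2/5
  'd': [3/5 + 2/5*0/1, 3/5 + 2/5*1/5) = [3/5, 17/25)
  'b': [3/5 + 2/5*1/5, 3/5 + 2/5*3/5) = [17/25, 21/25) <- contains code 87/125
  'a': [3/5 + 2/5*3/5, 3/5 + 2/5*1/1) = [21/25, 1/1)
  emit 'b', narrow to [17/25, 21/25)
Step 3: interval [17/25, 21/25), width = 21/25 - 17/25 = 4/25
  'd': [17/25 + 4/25*0/1, 17/25 + 4/25*1/5) = [17/25, 89/125) <- contains code 87/125
  'b': [17/25 + 4/25*1/5, 17/25 + 4/25*3/5) = [89/125, 97/125)
  'a': [17/25 + 4/25*3/5, 17/25 + 4/25*1/1) = [97/125, 21/25)
  emit 'd', narrow to [17/25, 89/125)

Answer: symbol=a low=3/5 high=1/1
symbol=b low=17/25 high=21/25
symbol=d low=17/25 high=89/125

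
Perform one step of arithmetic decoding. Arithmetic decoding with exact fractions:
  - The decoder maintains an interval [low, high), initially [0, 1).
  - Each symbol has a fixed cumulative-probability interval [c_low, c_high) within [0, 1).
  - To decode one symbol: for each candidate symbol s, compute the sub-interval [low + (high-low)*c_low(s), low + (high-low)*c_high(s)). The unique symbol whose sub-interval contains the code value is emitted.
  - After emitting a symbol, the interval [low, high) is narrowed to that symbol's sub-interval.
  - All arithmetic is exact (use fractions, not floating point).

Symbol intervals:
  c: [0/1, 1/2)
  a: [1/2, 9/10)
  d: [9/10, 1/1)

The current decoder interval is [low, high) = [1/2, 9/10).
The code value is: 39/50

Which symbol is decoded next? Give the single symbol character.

Interval width = high − low = 9/10 − 1/2 = 2/5
Scaled code = (code − low) / width = (39/50 − 1/2) / 2/5 = 7/10
  c: [0/1, 1/2) 
  a: [1/2, 9/10) ← scaled code falls here ✓
  d: [9/10, 1/1) 

Answer: a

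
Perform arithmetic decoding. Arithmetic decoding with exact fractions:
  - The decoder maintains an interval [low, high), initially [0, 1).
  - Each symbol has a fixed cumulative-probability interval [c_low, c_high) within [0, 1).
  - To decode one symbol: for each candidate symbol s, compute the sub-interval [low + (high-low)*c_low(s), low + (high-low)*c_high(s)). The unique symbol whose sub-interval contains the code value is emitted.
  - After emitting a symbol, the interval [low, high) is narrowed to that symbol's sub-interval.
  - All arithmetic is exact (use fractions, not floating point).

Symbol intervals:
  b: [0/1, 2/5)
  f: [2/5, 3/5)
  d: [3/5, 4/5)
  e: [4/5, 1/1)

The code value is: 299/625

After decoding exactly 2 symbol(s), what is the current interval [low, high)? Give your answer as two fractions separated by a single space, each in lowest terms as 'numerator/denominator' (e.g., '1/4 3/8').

Answer: 2/5 12/25

Derivation:
Step 1: interval [0/1, 1/1), width = 1/1 - 0/1 = 1/1
  'b': [0/1 + 1/1*0/1, 0/1 + 1/1*2/5) = [0/1, 2/5)
  'f': [0/1 + 1/1*2/5, 0/1 + 1/1*3/5) = [2/5, 3/5) <- contains code 299/625
  'd': [0/1 + 1/1*3/5, 0/1 + 1/1*4/5) = [3/5, 4/5)
  'e': [0/1 + 1/1*4/5, 0/1 + 1/1*1/1) = [4/5, 1/1)
  emit 'f', narrow to [2/5, 3/5)
Step 2: interval [2/5, 3/5), width = 3/5 - 2/5 = 1/5
  'b': [2/5 + 1/5*0/1, 2/5 + 1/5*2/5) = [2/5, 12/25) <- contains code 299/625
  'f': [2/5 + 1/5*2/5, 2/5 + 1/5*3/5) = [12/25, 13/25)
  'd': [2/5 + 1/5*3/5, 2/5 + 1/5*4/5) = [13/25, 14/25)
  'e': [2/5 + 1/5*4/5, 2/5 + 1/5*1/1) = [14/25, 3/5)
  emit 'b', narrow to [2/5, 12/25)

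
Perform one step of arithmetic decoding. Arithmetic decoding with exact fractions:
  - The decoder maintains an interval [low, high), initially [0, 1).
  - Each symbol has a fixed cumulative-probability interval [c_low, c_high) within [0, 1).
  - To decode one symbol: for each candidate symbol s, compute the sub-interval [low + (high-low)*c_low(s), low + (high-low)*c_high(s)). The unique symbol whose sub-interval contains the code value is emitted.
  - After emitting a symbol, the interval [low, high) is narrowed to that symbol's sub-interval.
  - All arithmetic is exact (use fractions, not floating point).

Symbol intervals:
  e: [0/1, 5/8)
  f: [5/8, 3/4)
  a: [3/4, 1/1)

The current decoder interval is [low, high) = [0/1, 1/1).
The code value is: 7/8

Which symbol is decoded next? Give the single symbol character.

Answer: a

Derivation:
Interval width = high − low = 1/1 − 0/1 = 1/1
Scaled code = (code − low) / width = (7/8 − 0/1) / 1/1 = 7/8
  e: [0/1, 5/8) 
  f: [5/8, 3/4) 
  a: [3/4, 1/1) ← scaled code falls here ✓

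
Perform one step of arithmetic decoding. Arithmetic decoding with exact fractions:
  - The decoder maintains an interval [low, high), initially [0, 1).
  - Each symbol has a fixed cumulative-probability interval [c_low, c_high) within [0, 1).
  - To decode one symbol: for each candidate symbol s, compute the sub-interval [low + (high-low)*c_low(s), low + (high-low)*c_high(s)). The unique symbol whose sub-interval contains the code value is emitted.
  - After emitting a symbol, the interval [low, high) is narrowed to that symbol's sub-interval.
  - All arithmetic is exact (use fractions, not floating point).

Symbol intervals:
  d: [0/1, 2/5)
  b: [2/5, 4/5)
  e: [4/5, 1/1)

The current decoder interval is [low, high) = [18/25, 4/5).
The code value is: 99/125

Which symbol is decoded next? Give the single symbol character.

Answer: e

Derivation:
Interval width = high − low = 4/5 − 18/25 = 2/25
Scaled code = (code − low) / width = (99/125 − 18/25) / 2/25 = 9/10
  d: [0/1, 2/5) 
  b: [2/5, 4/5) 
  e: [4/5, 1/1) ← scaled code falls here ✓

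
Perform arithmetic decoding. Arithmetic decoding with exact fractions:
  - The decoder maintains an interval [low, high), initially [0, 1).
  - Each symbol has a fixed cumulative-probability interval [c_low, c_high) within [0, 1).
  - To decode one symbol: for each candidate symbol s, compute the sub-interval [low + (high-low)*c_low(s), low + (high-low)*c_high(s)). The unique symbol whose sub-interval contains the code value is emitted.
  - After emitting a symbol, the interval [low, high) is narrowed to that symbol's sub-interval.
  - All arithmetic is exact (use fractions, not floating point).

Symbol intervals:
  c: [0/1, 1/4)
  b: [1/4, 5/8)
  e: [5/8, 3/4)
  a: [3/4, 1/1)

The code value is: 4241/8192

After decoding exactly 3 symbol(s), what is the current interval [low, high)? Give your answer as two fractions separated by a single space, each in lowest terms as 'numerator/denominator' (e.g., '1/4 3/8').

Answer: 263/512 133/256

Derivation:
Step 1: interval [0/1, 1/1), width = 1/1 - 0/1 = 1/1
  'c': [0/1 + 1/1*0/1, 0/1 + 1/1*1/4) = [0/1, 1/4)
  'b': [0/1 + 1/1*1/4, 0/1 + 1/1*5/8) = [1/4, 5/8) <- contains code 4241/8192
  'e': [0/1 + 1/1*5/8, 0/1 + 1/1*3/4) = [5/8, 3/4)
  'a': [0/1 + 1/1*3/4, 0/1 + 1/1*1/1) = [3/4, 1/1)
  emit 'b', narrow to [1/4, 5/8)
Step 2: interval [1/4, 5/8), width = 5/8 - 1/4 = 3/8
  'c': [1/4 + 3/8*0/1, 1/4 + 3/8*1/4) = [1/4, 11/32)
  'b': [1/4 + 3/8*1/4, 1/4 + 3/8*5/8) = [11/32, 31/64)
  'e': [1/4 + 3/8*5/8, 1/4 + 3/8*3/4) = [31/64, 17/32) <- contains code 4241/8192
  'a': [1/4 + 3/8*3/4, 1/4 + 3/8*1/1) = [17/32, 5/8)
  emit 'e', narrow to [31/64, 17/32)
Step 3: interval [31/64, 17/32), width = 17/32 - 31/64 = 3/64
  'c': [31/64 + 3/64*0/1, 31/64 + 3/64*1/4) = [31/64, 127/256)
  'b': [31/64 + 3/64*1/4, 31/64 + 3/64*5/8) = [127/256, 263/512)
  'e': [31/64 + 3/64*5/8, 31/64 + 3/64*3/4) = [263/512, 133/256) <- contains code 4241/8192
  'a': [31/64 + 3/64*3/4, 31/64 + 3/64*1/1) = [133/256, 17/32)
  emit 'e', narrow to [263/512, 133/256)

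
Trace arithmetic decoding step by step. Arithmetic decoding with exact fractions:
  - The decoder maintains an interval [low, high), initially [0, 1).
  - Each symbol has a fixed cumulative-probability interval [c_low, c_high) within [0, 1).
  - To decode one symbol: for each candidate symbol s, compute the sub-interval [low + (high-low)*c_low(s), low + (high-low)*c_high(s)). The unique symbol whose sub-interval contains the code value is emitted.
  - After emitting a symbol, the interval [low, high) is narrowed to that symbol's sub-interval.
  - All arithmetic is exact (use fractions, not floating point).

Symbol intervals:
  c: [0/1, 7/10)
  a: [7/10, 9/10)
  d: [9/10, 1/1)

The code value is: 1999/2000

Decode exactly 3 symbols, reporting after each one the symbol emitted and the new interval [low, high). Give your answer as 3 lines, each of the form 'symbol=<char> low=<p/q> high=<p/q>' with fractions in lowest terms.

Answer: symbol=d low=9/10 high=1/1
symbol=d low=99/100 high=1/1
symbol=d low=999/1000 high=1/1

Derivation:
Step 1: interval [0/1, 1/1), width = 1/1 - 0/1 = 1/1
  'c': [0/1 + 1/1*0/1, 0/1 + 1/1*7/10) = [0/1, 7/10)
  'a': [0/1 + 1/1*7/10, 0/1 + 1/1*9/10) = [7/10, 9/10)
  'd': [0/1 + 1/1*9/10, 0/1 + 1/1*1/1) = [9/10, 1/1) <- contains code 1999/2000
  emit 'd', narrow to [9/10, 1/1)
Step 2: interval [9/10, 1/1), width = 1/1 - 9/10 = 1/10
  'c': [9/10 + 1/10*0/1, 9/10 + 1/10*7/10) = [9/10, 97/100)
  'a': [9/10 + 1/10*7/10, 9/10 + 1/10*9/10) = [97/100, 99/100)
  'd': [9/10 + 1/10*9/10, 9/10 + 1/10*1/1) = [99/100, 1/1) <- contains code 1999/2000
  emit 'd', narrow to [99/100, 1/1)
Step 3: interval [99/100, 1/1), width = 1/1 - 99/100 = 1/100
  'c': [99/100 + 1/100*0/1, 99/100 + 1/100*7/10) = [99/100, 997/1000)
  'a': [99/100 + 1/100*7/10, 99/100 + 1/100*9/10) = [997/1000, 999/1000)
  'd': [99/100 + 1/100*9/10, 99/100 + 1/100*1/1) = [999/1000, 1/1) <- contains code 1999/2000
  emit 'd', narrow to [999/1000, 1/1)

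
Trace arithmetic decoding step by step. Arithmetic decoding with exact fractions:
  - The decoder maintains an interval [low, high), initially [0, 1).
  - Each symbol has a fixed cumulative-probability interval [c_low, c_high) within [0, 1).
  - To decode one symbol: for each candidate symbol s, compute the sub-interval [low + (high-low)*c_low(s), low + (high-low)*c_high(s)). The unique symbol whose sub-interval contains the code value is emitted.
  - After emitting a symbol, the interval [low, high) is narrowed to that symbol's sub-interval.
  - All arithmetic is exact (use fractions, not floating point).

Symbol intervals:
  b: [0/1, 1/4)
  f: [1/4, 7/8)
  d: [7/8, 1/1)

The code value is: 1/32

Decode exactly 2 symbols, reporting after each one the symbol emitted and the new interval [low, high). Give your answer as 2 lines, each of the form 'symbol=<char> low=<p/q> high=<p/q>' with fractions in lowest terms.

Answer: symbol=b low=0/1 high=1/4
symbol=b low=0/1 high=1/16

Derivation:
Step 1: interval [0/1, 1/1), width = 1/1 - 0/1 = 1/1
  'b': [0/1 + 1/1*0/1, 0/1 + 1/1*1/4) = [0/1, 1/4) <- contains code 1/32
  'f': [0/1 + 1/1*1/4, 0/1 + 1/1*7/8) = [1/4, 7/8)
  'd': [0/1 + 1/1*7/8, 0/1 + 1/1*1/1) = [7/8, 1/1)
  emit 'b', narrow to [0/1, 1/4)
Step 2: interval [0/1, 1/4), width = 1/4 - 0/1 = 1/4
  'b': [0/1 + 1/4*0/1, 0/1 + 1/4*1/4) = [0/1, 1/16) <- contains code 1/32
  'f': [0/1 + 1/4*1/4, 0/1 + 1/4*7/8) = [1/16, 7/32)
  'd': [0/1 + 1/4*7/8, 0/1 + 1/4*1/1) = [7/32, 1/4)
  emit 'b', narrow to [0/1, 1/16)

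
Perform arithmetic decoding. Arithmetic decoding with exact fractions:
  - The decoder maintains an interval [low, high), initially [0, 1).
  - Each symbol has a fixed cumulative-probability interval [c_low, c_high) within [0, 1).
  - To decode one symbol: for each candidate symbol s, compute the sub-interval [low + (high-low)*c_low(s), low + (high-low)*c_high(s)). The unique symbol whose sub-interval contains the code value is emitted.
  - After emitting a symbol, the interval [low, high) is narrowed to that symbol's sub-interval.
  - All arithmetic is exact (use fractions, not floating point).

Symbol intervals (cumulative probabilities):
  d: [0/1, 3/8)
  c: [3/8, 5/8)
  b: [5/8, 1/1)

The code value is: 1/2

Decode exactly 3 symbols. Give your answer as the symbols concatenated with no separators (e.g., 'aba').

Answer: ccc

Derivation:
Step 1: interval [0/1, 1/1), width = 1/1 - 0/1 = 1/1
  'd': [0/1 + 1/1*0/1, 0/1 + 1/1*3/8) = [0/1, 3/8)
  'c': [0/1 + 1/1*3/8, 0/1 + 1/1*5/8) = [3/8, 5/8) <- contains code 1/2
  'b': [0/1 + 1/1*5/8, 0/1 + 1/1*1/1) = [5/8, 1/1)
  emit 'c', narrow to [3/8, 5/8)
Step 2: interval [3/8, 5/8), width = 5/8 - 3/8 = 1/4
  'd': [3/8 + 1/4*0/1, 3/8 + 1/4*3/8) = [3/8, 15/32)
  'c': [3/8 + 1/4*3/8, 3/8 + 1/4*5/8) = [15/32, 17/32) <- contains code 1/2
  'b': [3/8 + 1/4*5/8, 3/8 + 1/4*1/1) = [17/32, 5/8)
  emit 'c', narrow to [15/32, 17/32)
Step 3: interval [15/32, 17/32), width = 17/32 - 15/32 = 1/16
  'd': [15/32 + 1/16*0/1, 15/32 + 1/16*3/8) = [15/32, 63/128)
  'c': [15/32 + 1/16*3/8, 15/32 + 1/16*5/8) = [63/128, 65/128) <- contains code 1/2
  'b': [15/32 + 1/16*5/8, 15/32 + 1/16*1/1) = [65/128, 17/32)
  emit 'c', narrow to [63/128, 65/128)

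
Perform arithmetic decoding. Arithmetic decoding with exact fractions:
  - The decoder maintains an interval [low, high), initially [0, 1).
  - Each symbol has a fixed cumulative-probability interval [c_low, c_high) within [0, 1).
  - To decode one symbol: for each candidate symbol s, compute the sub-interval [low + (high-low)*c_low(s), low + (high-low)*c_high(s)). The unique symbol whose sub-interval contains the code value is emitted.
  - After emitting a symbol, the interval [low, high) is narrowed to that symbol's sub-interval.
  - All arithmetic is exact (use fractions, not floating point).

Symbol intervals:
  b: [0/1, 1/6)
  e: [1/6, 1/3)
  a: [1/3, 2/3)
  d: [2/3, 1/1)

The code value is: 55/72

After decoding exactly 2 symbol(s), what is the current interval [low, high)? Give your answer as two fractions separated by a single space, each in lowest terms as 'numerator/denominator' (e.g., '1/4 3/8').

Step 1: interval [0/1, 1/1), width = 1/1 - 0/1 = 1/1
  'b': [0/1 + 1/1*0/1, 0/1 + 1/1*1/6) = [0/1, 1/6)
  'e': [0/1 + 1/1*1/6, 0/1 + 1/1*1/3) = [1/6, 1/3)
  'a': [0/1 + 1/1*1/3, 0/1 + 1/1*2/3) = [1/3, 2/3)
  'd': [0/1 + 1/1*2/3, 0/1 + 1/1*1/1) = [2/3, 1/1) <- contains code 55/72
  emit 'd', narrow to [2/3, 1/1)
Step 2: interval [2/3, 1/1), width = 1/1 - 2/3 = 1/3
  'b': [2/3 + 1/3*0/1, 2/3 + 1/3*1/6) = [2/3, 13/18)
  'e': [2/3 + 1/3*1/6, 2/3 + 1/3*1/3) = [13/18, 7/9) <- contains code 55/72
  'a': [2/3 + 1/3*1/3, 2/3 + 1/3*2/3) = [7/9, 8/9)
  'd': [2/3 + 1/3*2/3, 2/3 + 1/3*1/1) = [8/9, 1/1)
  emit 'e', narrow to [13/18, 7/9)

Answer: 13/18 7/9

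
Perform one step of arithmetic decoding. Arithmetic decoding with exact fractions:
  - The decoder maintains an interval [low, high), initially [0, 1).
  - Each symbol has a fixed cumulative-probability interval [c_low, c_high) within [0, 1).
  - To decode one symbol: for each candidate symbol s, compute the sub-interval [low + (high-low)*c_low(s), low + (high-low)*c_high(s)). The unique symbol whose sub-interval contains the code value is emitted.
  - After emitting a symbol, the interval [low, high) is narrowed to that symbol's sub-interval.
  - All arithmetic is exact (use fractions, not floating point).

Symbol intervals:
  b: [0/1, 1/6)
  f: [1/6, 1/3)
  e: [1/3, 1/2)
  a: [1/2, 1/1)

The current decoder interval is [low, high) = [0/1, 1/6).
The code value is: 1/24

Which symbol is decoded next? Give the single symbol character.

Answer: f

Derivation:
Interval width = high − low = 1/6 − 0/1 = 1/6
Scaled code = (code − low) / width = (1/24 − 0/1) / 1/6 = 1/4
  b: [0/1, 1/6) 
  f: [1/6, 1/3) ← scaled code falls here ✓
  e: [1/3, 1/2) 
  a: [1/2, 1/1) 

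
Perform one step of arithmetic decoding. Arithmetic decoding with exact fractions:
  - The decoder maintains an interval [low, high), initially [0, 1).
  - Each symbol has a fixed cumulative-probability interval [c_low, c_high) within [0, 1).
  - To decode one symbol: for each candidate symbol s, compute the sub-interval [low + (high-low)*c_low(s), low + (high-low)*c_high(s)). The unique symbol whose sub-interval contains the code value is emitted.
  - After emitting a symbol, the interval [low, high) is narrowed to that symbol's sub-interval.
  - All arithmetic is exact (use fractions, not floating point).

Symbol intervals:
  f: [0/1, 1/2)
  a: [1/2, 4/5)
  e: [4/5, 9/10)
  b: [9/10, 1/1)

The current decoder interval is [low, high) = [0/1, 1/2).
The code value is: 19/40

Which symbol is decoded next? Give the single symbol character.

Interval width = high − low = 1/2 − 0/1 = 1/2
Scaled code = (code − low) / width = (19/40 − 0/1) / 1/2 = 19/20
  f: [0/1, 1/2) 
  a: [1/2, 4/5) 
  e: [4/5, 9/10) 
  b: [9/10, 1/1) ← scaled code falls here ✓

Answer: b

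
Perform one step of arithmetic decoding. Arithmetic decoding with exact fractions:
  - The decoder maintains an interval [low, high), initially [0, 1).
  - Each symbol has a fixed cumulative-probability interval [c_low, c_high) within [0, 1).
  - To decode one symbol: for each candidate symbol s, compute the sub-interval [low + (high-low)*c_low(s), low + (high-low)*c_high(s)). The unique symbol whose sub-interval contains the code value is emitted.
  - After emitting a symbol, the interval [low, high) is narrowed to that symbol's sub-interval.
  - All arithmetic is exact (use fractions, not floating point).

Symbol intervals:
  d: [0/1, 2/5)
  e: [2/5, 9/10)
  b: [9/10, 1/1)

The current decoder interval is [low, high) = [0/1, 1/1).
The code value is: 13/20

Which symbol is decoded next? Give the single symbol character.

Interval width = high − low = 1/1 − 0/1 = 1/1
Scaled code = (code − low) / width = (13/20 − 0/1) / 1/1 = 13/20
  d: [0/1, 2/5) 
  e: [2/5, 9/10) ← scaled code falls here ✓
  b: [9/10, 1/1) 

Answer: e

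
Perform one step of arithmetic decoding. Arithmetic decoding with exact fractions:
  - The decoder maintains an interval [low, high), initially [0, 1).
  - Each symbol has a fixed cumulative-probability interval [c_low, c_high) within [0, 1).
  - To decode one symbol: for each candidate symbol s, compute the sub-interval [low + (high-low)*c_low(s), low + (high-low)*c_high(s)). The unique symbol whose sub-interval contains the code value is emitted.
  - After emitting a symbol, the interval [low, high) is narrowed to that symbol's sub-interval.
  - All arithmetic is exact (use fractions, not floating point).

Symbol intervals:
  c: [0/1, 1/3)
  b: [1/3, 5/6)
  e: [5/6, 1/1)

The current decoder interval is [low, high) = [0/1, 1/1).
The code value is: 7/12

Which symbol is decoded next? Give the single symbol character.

Interval width = high − low = 1/1 − 0/1 = 1/1
Scaled code = (code − low) / width = (7/12 − 0/1) / 1/1 = 7/12
  c: [0/1, 1/3) 
  b: [1/3, 5/6) ← scaled code falls here ✓
  e: [5/6, 1/1) 

Answer: b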